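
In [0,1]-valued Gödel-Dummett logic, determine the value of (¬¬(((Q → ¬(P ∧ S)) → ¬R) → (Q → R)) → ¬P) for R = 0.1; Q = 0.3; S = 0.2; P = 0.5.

(P ∧ S) = min(0.5, 0.2) = 0.2
¬(P ∧ S): Gödel ¬ of 0.2 = 0 (operand ≠ 0)
(Q → ¬(P ∧ S)): 0.3 > 0, so result = 0
¬R: Gödel ¬ of 0.1 = 0 (operand ≠ 0)
((Q → ¬(P ∧ S)) → ¬R): 0 ≤ 0, so result = 1
(Q → R): 0.3 > 0.1, so result = 0.1
(((Q → ¬(P ∧ S)) → ¬R) → (Q → R)): 1 > 0.1, so result = 0.1
¬(((Q → ¬(P ∧ S)) → ¬R) → (Q → R)): Gödel ¬ of 0.1 = 0 (operand ≠ 0)
¬¬(((Q → ¬(P ∧ S)) → ¬R) → (Q → R)): Gödel ¬ of 0 = 1 (operand is 0)
¬P: Gödel ¬ of 0.5 = 0 (operand ≠ 0)
(¬¬(((Q → ¬(P ∧ S)) → ¬R) → (Q → R)) → ¬P): 1 > 0, so result = 0

0.00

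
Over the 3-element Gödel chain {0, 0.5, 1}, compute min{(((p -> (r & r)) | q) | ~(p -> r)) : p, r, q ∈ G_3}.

0.50

The minimum is attained at p = 1, r = 0.5, q = 0:
  (r & r) = min(0.5, 0.5) = 0.5
  (p -> (r & r)): 1 > 0.5, so result = 0.5
  ((p -> (r & r)) | q) = max(0.5, 0) = 0.5
  (p -> r): 1 > 0.5, so result = 0.5
  ~(p -> r): Gödel ¬ of 0.5 = 0 (operand ≠ 0)
  (((p -> (r & r)) | q) | ~(p -> r)) = max(0.5, 0) = 0.5
Checking all 27 assignments confirms none give a value below 0.50.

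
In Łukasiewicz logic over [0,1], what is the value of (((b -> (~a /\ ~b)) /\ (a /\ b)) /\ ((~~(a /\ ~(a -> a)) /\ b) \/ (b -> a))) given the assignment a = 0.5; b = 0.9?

~a: Łukasiewicz ¬ gives 1 − 0.5 = 0.5
~b: Łukasiewicz ¬ gives 1 − 0.9 = 0.1
(~a /\ ~b) = min(0.5, 0.1) = 0.1
(b -> (~a /\ ~b)): min(1, 1 − 0.9 + 0.1) = 0.2
(a /\ b) = min(0.5, 0.9) = 0.5
((b -> (~a /\ ~b)) /\ (a /\ b)) = min(0.2, 0.5) = 0.2
(a -> a): min(1, 1 − 0.5 + 0.5) = 1
~(a -> a): Łukasiewicz ¬ gives 1 − 1 = 0
(a /\ ~(a -> a)) = min(0.5, 0) = 0
~(a /\ ~(a -> a)): Łukasiewicz ¬ gives 1 − 0 = 1
~~(a /\ ~(a -> a)): Łukasiewicz ¬ gives 1 − 1 = 0
(~~(a /\ ~(a -> a)) /\ b) = min(0, 0.9) = 0
(b -> a): min(1, 1 − 0.9 + 0.5) = 0.6
((~~(a /\ ~(a -> a)) /\ b) \/ (b -> a)) = max(0, 0.6) = 0.6
(((b -> (~a /\ ~b)) /\ (a /\ b)) /\ ((~~(a /\ ~(a -> a)) /\ b) \/ (b -> a))) = min(0.2, 0.6) = 0.2

0.20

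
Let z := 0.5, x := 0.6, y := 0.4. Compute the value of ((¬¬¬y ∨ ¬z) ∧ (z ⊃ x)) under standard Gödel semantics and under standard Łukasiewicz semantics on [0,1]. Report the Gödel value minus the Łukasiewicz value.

-0.60

Gödel evaluation:
  ¬y: Gödel ¬ of 0.4 = 0 (operand ≠ 0)
  ¬¬y: Gödel ¬ of 0 = 1 (operand is 0)
  ¬¬¬y: Gödel ¬ of 1 = 0 (operand ≠ 0)
  ¬z: Gödel ¬ of 0.5 = 0 (operand ≠ 0)
  (¬¬¬y ∨ ¬z) = max(0, 0) = 0
  (z ⊃ x): 0.5 ≤ 0.6, so result = 1
  ((¬¬¬y ∨ ¬z) ∧ (z ⊃ x)) = min(0, 1) = 0
  Gödel value = 0
Łukasiewicz evaluation:
  ¬y: Łukasiewicz ¬ gives 1 − 0.4 = 0.6
  ¬¬y: Łukasiewicz ¬ gives 1 − 0.6 = 0.4
  ¬¬¬y: Łukasiewicz ¬ gives 1 − 0.4 = 0.6
  ¬z: Łukasiewicz ¬ gives 1 − 0.5 = 0.5
  (¬¬¬y ∨ ¬z) = max(0.6, 0.5) = 0.6
  (z ⊃ x): min(1, 1 − 0.5 + 0.6) = 1
  ((¬¬¬y ∨ ¬z) ∧ (z ⊃ x)) = min(0.6, 1) = 0.6
  Łukasiewicz value = 0.6
Difference: 0 − 0.6 = -0.60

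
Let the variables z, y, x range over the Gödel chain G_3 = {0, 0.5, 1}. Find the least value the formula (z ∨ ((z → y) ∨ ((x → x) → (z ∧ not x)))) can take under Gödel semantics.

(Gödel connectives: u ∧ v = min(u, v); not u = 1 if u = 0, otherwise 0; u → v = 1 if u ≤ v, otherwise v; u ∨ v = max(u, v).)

0.50

The minimum is attained at z = 0.5, y = 0, x = 0:
  (z → y): 0.5 > 0, so result = 0
  (x → x): 0 ≤ 0, so result = 1
  not x: Gödel ¬ of 0 = 1 (operand is 0)
  (z ∧ not x) = min(0.5, 1) = 0.5
  ((x → x) → (z ∧ not x)): 1 > 0.5, so result = 0.5
  ((z → y) ∨ ((x → x) → (z ∧ not x))) = max(0, 0.5) = 0.5
  (z ∨ ((z → y) ∨ ((x → x) → (z ∧ not x)))) = max(0.5, 0.5) = 0.5
Checking all 27 assignments confirms none give a value below 0.50.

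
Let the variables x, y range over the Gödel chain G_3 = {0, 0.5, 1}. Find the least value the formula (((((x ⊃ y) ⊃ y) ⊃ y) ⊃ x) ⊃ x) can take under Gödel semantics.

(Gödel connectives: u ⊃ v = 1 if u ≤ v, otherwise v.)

The minimum is attained at x = 0.5, y = 0:
  (x ⊃ y): 0.5 > 0, so result = 0
  ((x ⊃ y) ⊃ y): 0 ≤ 0, so result = 1
  (((x ⊃ y) ⊃ y) ⊃ y): 1 > 0, so result = 0
  ((((x ⊃ y) ⊃ y) ⊃ y) ⊃ x): 0 ≤ 0.5, so result = 1
  (((((x ⊃ y) ⊃ y) ⊃ y) ⊃ x) ⊃ x): 1 > 0.5, so result = 0.5
Checking all 9 assignments confirms none give a value below 0.50.

0.50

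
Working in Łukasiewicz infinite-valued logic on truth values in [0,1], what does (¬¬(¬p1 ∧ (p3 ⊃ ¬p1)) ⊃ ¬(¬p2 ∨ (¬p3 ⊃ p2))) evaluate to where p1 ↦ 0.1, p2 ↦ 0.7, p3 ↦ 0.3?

0.10

¬p1: Łukasiewicz ¬ gives 1 − 0.1 = 0.9
¬p1: Łukasiewicz ¬ gives 1 − 0.1 = 0.9
(p3 ⊃ ¬p1): min(1, 1 − 0.3 + 0.9) = 1
(¬p1 ∧ (p3 ⊃ ¬p1)) = min(0.9, 1) = 0.9
¬(¬p1 ∧ (p3 ⊃ ¬p1)): Łukasiewicz ¬ gives 1 − 0.9 = 0.1
¬¬(¬p1 ∧ (p3 ⊃ ¬p1)): Łukasiewicz ¬ gives 1 − 0.1 = 0.9
¬p2: Łukasiewicz ¬ gives 1 − 0.7 = 0.3
¬p3: Łukasiewicz ¬ gives 1 − 0.3 = 0.7
(¬p3 ⊃ p2): min(1, 1 − 0.7 + 0.7) = 1
(¬p2 ∨ (¬p3 ⊃ p2)) = max(0.3, 1) = 1
¬(¬p2 ∨ (¬p3 ⊃ p2)): Łukasiewicz ¬ gives 1 − 1 = 0
(¬¬(¬p1 ∧ (p3 ⊃ ¬p1)) ⊃ ¬(¬p2 ∨ (¬p3 ⊃ p2))): min(1, 1 − 0.9 + 0) = 0.1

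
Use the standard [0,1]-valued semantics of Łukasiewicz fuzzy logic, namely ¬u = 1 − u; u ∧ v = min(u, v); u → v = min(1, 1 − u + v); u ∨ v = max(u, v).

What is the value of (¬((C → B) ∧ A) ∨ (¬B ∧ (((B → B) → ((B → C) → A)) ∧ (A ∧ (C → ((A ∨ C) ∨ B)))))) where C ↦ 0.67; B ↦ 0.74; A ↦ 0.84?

0.26

(C → B): min(1, 1 − 0.67 + 0.74) = 1
((C → B) ∧ A) = min(1, 0.84) = 0.84
¬((C → B) ∧ A): Łukasiewicz ¬ gives 1 − 0.84 = 0.16
¬B: Łukasiewicz ¬ gives 1 − 0.74 = 0.26
(B → B): min(1, 1 − 0.74 + 0.74) = 1
(B → C): min(1, 1 − 0.74 + 0.67) = 0.93
((B → C) → A): min(1, 1 − 0.93 + 0.84) = 0.91
((B → B) → ((B → C) → A)): min(1, 1 − 1 + 0.91) = 0.91
(A ∨ C) = max(0.84, 0.67) = 0.84
((A ∨ C) ∨ B) = max(0.84, 0.74) = 0.84
(C → ((A ∨ C) ∨ B)): min(1, 1 − 0.67 + 0.84) = 1
(A ∧ (C → ((A ∨ C) ∨ B))) = min(0.84, 1) = 0.84
(((B → B) → ((B → C) → A)) ∧ (A ∧ (C → ((A ∨ C) ∨ B)))) = min(0.91, 0.84) = 0.84
(¬B ∧ (((B → B) → ((B → C) → A)) ∧ (A ∧ (C → ((A ∨ C) ∨ B))))) = min(0.26, 0.84) = 0.26
(¬((C → B) ∧ A) ∨ (¬B ∧ (((B → B) → ((B → C) → A)) ∧ (A ∧ (C → ((A ∨ C) ∨ B)))))) = max(0.16, 0.26) = 0.26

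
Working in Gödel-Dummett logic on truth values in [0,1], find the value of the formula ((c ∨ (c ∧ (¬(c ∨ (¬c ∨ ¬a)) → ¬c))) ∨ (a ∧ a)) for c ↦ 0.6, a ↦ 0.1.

0.60

¬c: Gödel ¬ of 0.6 = 0 (operand ≠ 0)
¬a: Gödel ¬ of 0.1 = 0 (operand ≠ 0)
(¬c ∨ ¬a) = max(0, 0) = 0
(c ∨ (¬c ∨ ¬a)) = max(0.6, 0) = 0.6
¬(c ∨ (¬c ∨ ¬a)): Gödel ¬ of 0.6 = 0 (operand ≠ 0)
¬c: Gödel ¬ of 0.6 = 0 (operand ≠ 0)
(¬(c ∨ (¬c ∨ ¬a)) → ¬c): 0 ≤ 0, so result = 1
(c ∧ (¬(c ∨ (¬c ∨ ¬a)) → ¬c)) = min(0.6, 1) = 0.6
(c ∨ (c ∧ (¬(c ∨ (¬c ∨ ¬a)) → ¬c))) = max(0.6, 0.6) = 0.6
(a ∧ a) = min(0.1, 0.1) = 0.1
((c ∨ (c ∧ (¬(c ∨ (¬c ∨ ¬a)) → ¬c))) ∨ (a ∧ a)) = max(0.6, 0.1) = 0.6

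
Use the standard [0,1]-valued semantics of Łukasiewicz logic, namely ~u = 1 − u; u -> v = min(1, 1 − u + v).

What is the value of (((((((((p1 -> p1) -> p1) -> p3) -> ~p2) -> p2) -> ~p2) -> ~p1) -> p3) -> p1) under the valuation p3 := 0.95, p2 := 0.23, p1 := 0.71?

(p1 -> p1): min(1, 1 − 0.71 + 0.71) = 1
((p1 -> p1) -> p1): min(1, 1 − 1 + 0.71) = 0.71
(((p1 -> p1) -> p1) -> p3): min(1, 1 − 0.71 + 0.95) = 1
~p2: Łukasiewicz ¬ gives 1 − 0.23 = 0.77
((((p1 -> p1) -> p1) -> p3) -> ~p2): min(1, 1 − 1 + 0.77) = 0.77
(((((p1 -> p1) -> p1) -> p3) -> ~p2) -> p2): min(1, 1 − 0.77 + 0.23) = 0.46
~p2: Łukasiewicz ¬ gives 1 − 0.23 = 0.77
((((((p1 -> p1) -> p1) -> p3) -> ~p2) -> p2) -> ~p2): min(1, 1 − 0.46 + 0.77) = 1
~p1: Łukasiewicz ¬ gives 1 − 0.71 = 0.29
(((((((p1 -> p1) -> p1) -> p3) -> ~p2) -> p2) -> ~p2) -> ~p1): min(1, 1 − 1 + 0.29) = 0.29
((((((((p1 -> p1) -> p1) -> p3) -> ~p2) -> p2) -> ~p2) -> ~p1) -> p3): min(1, 1 − 0.29 + 0.95) = 1
(((((((((p1 -> p1) -> p1) -> p3) -> ~p2) -> p2) -> ~p2) -> ~p1) -> p3) -> p1): min(1, 1 − 1 + 0.71) = 0.71

0.71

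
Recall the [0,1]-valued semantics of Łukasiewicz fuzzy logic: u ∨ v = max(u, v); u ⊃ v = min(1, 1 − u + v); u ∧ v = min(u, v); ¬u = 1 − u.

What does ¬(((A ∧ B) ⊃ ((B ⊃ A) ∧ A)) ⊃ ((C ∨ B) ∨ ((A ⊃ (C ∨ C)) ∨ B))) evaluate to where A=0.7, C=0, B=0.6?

(A ∧ B) = min(0.7, 0.6) = 0.6
(B ⊃ A): min(1, 1 − 0.6 + 0.7) = 1
((B ⊃ A) ∧ A) = min(1, 0.7) = 0.7
((A ∧ B) ⊃ ((B ⊃ A) ∧ A)): min(1, 1 − 0.6 + 0.7) = 1
(C ∨ B) = max(0, 0.6) = 0.6
(C ∨ C) = max(0, 0) = 0
(A ⊃ (C ∨ C)): min(1, 1 − 0.7 + 0) = 0.3
((A ⊃ (C ∨ C)) ∨ B) = max(0.3, 0.6) = 0.6
((C ∨ B) ∨ ((A ⊃ (C ∨ C)) ∨ B)) = max(0.6, 0.6) = 0.6
(((A ∧ B) ⊃ ((B ⊃ A) ∧ A)) ⊃ ((C ∨ B) ∨ ((A ⊃ (C ∨ C)) ∨ B))): min(1, 1 − 1 + 0.6) = 0.6
¬(((A ∧ B) ⊃ ((B ⊃ A) ∧ A)) ⊃ ((C ∨ B) ∨ ((A ⊃ (C ∨ C)) ∨ B))): Łukasiewicz ¬ gives 1 − 0.6 = 0.4

0.40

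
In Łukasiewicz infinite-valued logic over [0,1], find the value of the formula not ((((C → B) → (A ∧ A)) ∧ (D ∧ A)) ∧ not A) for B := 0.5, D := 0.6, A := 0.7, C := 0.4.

(C → B): min(1, 1 − 0.4 + 0.5) = 1
(A ∧ A) = min(0.7, 0.7) = 0.7
((C → B) → (A ∧ A)): min(1, 1 − 1 + 0.7) = 0.7
(D ∧ A) = min(0.6, 0.7) = 0.6
(((C → B) → (A ∧ A)) ∧ (D ∧ A)) = min(0.7, 0.6) = 0.6
not A: Łukasiewicz ¬ gives 1 − 0.7 = 0.3
((((C → B) → (A ∧ A)) ∧ (D ∧ A)) ∧ not A) = min(0.6, 0.3) = 0.3
not ((((C → B) → (A ∧ A)) ∧ (D ∧ A)) ∧ not A): Łukasiewicz ¬ gives 1 − 0.3 = 0.7

0.70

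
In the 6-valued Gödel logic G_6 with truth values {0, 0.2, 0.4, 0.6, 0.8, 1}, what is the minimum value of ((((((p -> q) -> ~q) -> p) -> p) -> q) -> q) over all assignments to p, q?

0.20

The minimum is attained at p = 0, q = 0.2:
  (p -> q): 0 ≤ 0.2, so result = 1
  ~q: Gödel ¬ of 0.2 = 0 (operand ≠ 0)
  ((p -> q) -> ~q): 1 > 0, so result = 0
  (((p -> q) -> ~q) -> p): 0 ≤ 0, so result = 1
  ((((p -> q) -> ~q) -> p) -> p): 1 > 0, so result = 0
  (((((p -> q) -> ~q) -> p) -> p) -> q): 0 ≤ 0.2, so result = 1
  ((((((p -> q) -> ~q) -> p) -> p) -> q) -> q): 1 > 0.2, so result = 0.2
Checking all 36 assignments confirms none give a value below 0.20.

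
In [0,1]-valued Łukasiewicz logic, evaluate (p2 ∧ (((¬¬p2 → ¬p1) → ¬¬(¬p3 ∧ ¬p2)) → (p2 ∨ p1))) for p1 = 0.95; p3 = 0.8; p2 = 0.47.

0.47

¬p2: Łukasiewicz ¬ gives 1 − 0.47 = 0.53
¬¬p2: Łukasiewicz ¬ gives 1 − 0.53 = 0.47
¬p1: Łukasiewicz ¬ gives 1 − 0.95 = 0.05
(¬¬p2 → ¬p1): min(1, 1 − 0.47 + 0.05) = 0.58
¬p3: Łukasiewicz ¬ gives 1 − 0.8 = 0.2
¬p2: Łukasiewicz ¬ gives 1 − 0.47 = 0.53
(¬p3 ∧ ¬p2) = min(0.2, 0.53) = 0.2
¬(¬p3 ∧ ¬p2): Łukasiewicz ¬ gives 1 − 0.2 = 0.8
¬¬(¬p3 ∧ ¬p2): Łukasiewicz ¬ gives 1 − 0.8 = 0.2
((¬¬p2 → ¬p1) → ¬¬(¬p3 ∧ ¬p2)): min(1, 1 − 0.58 + 0.2) = 0.62
(p2 ∨ p1) = max(0.47, 0.95) = 0.95
(((¬¬p2 → ¬p1) → ¬¬(¬p3 ∧ ¬p2)) → (p2 ∨ p1)): min(1, 1 − 0.62 + 0.95) = 1
(p2 ∧ (((¬¬p2 → ¬p1) → ¬¬(¬p3 ∧ ¬p2)) → (p2 ∨ p1))) = min(0.47, 1) = 0.47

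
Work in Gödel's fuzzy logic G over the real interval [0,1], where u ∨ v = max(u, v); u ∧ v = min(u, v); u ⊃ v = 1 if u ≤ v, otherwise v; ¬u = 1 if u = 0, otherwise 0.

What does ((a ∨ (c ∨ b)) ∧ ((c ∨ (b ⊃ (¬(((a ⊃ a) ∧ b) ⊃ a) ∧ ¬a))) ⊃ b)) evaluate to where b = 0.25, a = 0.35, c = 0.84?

0.25

(c ∨ b) = max(0.84, 0.25) = 0.84
(a ∨ (c ∨ b)) = max(0.35, 0.84) = 0.84
(a ⊃ a): 0.35 ≤ 0.35, so result = 1
((a ⊃ a) ∧ b) = min(1, 0.25) = 0.25
(((a ⊃ a) ∧ b) ⊃ a): 0.25 ≤ 0.35, so result = 1
¬(((a ⊃ a) ∧ b) ⊃ a): Gödel ¬ of 1 = 0 (operand ≠ 0)
¬a: Gödel ¬ of 0.35 = 0 (operand ≠ 0)
(¬(((a ⊃ a) ∧ b) ⊃ a) ∧ ¬a) = min(0, 0) = 0
(b ⊃ (¬(((a ⊃ a) ∧ b) ⊃ a) ∧ ¬a)): 0.25 > 0, so result = 0
(c ∨ (b ⊃ (¬(((a ⊃ a) ∧ b) ⊃ a) ∧ ¬a))) = max(0.84, 0) = 0.84
((c ∨ (b ⊃ (¬(((a ⊃ a) ∧ b) ⊃ a) ∧ ¬a))) ⊃ b): 0.84 > 0.25, so result = 0.25
((a ∨ (c ∨ b)) ∧ ((c ∨ (b ⊃ (¬(((a ⊃ a) ∧ b) ⊃ a) ∧ ¬a))) ⊃ b)) = min(0.84, 0.25) = 0.25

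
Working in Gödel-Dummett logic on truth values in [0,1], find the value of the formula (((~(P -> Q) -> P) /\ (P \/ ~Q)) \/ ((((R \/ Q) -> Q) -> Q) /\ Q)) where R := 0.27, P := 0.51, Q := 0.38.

0.51

(P -> Q): 0.51 > 0.38, so result = 0.38
~(P -> Q): Gödel ¬ of 0.38 = 0 (operand ≠ 0)
(~(P -> Q) -> P): 0 ≤ 0.51, so result = 1
~Q: Gödel ¬ of 0.38 = 0 (operand ≠ 0)
(P \/ ~Q) = max(0.51, 0) = 0.51
((~(P -> Q) -> P) /\ (P \/ ~Q)) = min(1, 0.51) = 0.51
(R \/ Q) = max(0.27, 0.38) = 0.38
((R \/ Q) -> Q): 0.38 ≤ 0.38, so result = 1
(((R \/ Q) -> Q) -> Q): 1 > 0.38, so result = 0.38
((((R \/ Q) -> Q) -> Q) /\ Q) = min(0.38, 0.38) = 0.38
(((~(P -> Q) -> P) /\ (P \/ ~Q)) \/ ((((R \/ Q) -> Q) -> Q) /\ Q)) = max(0.51, 0.38) = 0.51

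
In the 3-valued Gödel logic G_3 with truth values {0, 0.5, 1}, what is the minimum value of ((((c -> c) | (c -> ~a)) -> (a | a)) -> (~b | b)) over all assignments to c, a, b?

0.50

The minimum is attained at c = 0, a = 1, b = 0.5:
  (c -> c): 0 ≤ 0, so result = 1
  ~a: Gödel ¬ of 1 = 0 (operand ≠ 0)
  (c -> ~a): 0 ≤ 0, so result = 1
  ((c -> c) | (c -> ~a)) = max(1, 1) = 1
  (a | a) = max(1, 1) = 1
  (((c -> c) | (c -> ~a)) -> (a | a)): 1 ≤ 1, so result = 1
  ~b: Gödel ¬ of 0.5 = 0 (operand ≠ 0)
  (~b | b) = max(0, 0.5) = 0.5
  ((((c -> c) | (c -> ~a)) -> (a | a)) -> (~b | b)): 1 > 0.5, so result = 0.5
Checking all 27 assignments confirms none give a value below 0.50.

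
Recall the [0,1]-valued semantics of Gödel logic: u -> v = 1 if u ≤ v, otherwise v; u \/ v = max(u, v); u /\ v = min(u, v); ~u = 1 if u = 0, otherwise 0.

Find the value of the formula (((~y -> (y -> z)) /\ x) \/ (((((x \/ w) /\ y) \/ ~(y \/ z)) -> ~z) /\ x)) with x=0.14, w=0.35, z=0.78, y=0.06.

~y: Gödel ¬ of 0.06 = 0 (operand ≠ 0)
(y -> z): 0.06 ≤ 0.78, so result = 1
(~y -> (y -> z)): 0 ≤ 1, so result = 1
((~y -> (y -> z)) /\ x) = min(1, 0.14) = 0.14
(x \/ w) = max(0.14, 0.35) = 0.35
((x \/ w) /\ y) = min(0.35, 0.06) = 0.06
(y \/ z) = max(0.06, 0.78) = 0.78
~(y \/ z): Gödel ¬ of 0.78 = 0 (operand ≠ 0)
(((x \/ w) /\ y) \/ ~(y \/ z)) = max(0.06, 0) = 0.06
~z: Gödel ¬ of 0.78 = 0 (operand ≠ 0)
((((x \/ w) /\ y) \/ ~(y \/ z)) -> ~z): 0.06 > 0, so result = 0
(((((x \/ w) /\ y) \/ ~(y \/ z)) -> ~z) /\ x) = min(0, 0.14) = 0
(((~y -> (y -> z)) /\ x) \/ (((((x \/ w) /\ y) \/ ~(y \/ z)) -> ~z) /\ x)) = max(0.14, 0) = 0.14

0.14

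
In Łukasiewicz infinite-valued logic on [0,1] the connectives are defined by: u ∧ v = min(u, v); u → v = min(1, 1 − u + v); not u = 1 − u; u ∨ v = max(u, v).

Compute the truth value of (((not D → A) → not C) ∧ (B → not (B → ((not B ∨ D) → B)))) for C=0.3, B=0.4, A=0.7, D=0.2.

not D: Łukasiewicz ¬ gives 1 − 0.2 = 0.8
(not D → A): min(1, 1 − 0.8 + 0.7) = 0.9
not C: Łukasiewicz ¬ gives 1 − 0.3 = 0.7
((not D → A) → not C): min(1, 1 − 0.9 + 0.7) = 0.8
not B: Łukasiewicz ¬ gives 1 − 0.4 = 0.6
(not B ∨ D) = max(0.6, 0.2) = 0.6
((not B ∨ D) → B): min(1, 1 − 0.6 + 0.4) = 0.8
(B → ((not B ∨ D) → B)): min(1, 1 − 0.4 + 0.8) = 1
not (B → ((not B ∨ D) → B)): Łukasiewicz ¬ gives 1 − 1 = 0
(B → not (B → ((not B ∨ D) → B))): min(1, 1 − 0.4 + 0) = 0.6
(((not D → A) → not C) ∧ (B → not (B → ((not B ∨ D) → B)))) = min(0.8, 0.6) = 0.6

0.60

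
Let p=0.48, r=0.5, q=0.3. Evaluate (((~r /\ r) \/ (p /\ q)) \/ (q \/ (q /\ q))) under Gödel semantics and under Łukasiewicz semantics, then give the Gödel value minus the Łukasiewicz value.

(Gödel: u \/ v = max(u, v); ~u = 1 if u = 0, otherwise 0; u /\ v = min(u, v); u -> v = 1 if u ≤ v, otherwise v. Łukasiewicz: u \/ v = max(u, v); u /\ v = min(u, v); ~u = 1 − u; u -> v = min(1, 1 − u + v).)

Gödel evaluation:
  ~r: Gödel ¬ of 0.5 = 0 (operand ≠ 0)
  (~r /\ r) = min(0, 0.5) = 0
  (p /\ q) = min(0.48, 0.3) = 0.3
  ((~r /\ r) \/ (p /\ q)) = max(0, 0.3) = 0.3
  (q /\ q) = min(0.3, 0.3) = 0.3
  (q \/ (q /\ q)) = max(0.3, 0.3) = 0.3
  (((~r /\ r) \/ (p /\ q)) \/ (q \/ (q /\ q))) = max(0.3, 0.3) = 0.3
  Gödel value = 0.3
Łukasiewicz evaluation:
  ~r: Łukasiewicz ¬ gives 1 − 0.5 = 0.5
  (~r /\ r) = min(0.5, 0.5) = 0.5
  (p /\ q) = min(0.48, 0.3) = 0.3
  ((~r /\ r) \/ (p /\ q)) = max(0.5, 0.3) = 0.5
  (q /\ q) = min(0.3, 0.3) = 0.3
  (q \/ (q /\ q)) = max(0.3, 0.3) = 0.3
  (((~r /\ r) \/ (p /\ q)) \/ (q \/ (q /\ q))) = max(0.5, 0.3) = 0.5
  Łukasiewicz value = 0.5
Difference: 0.3 − 0.5 = -0.20

-0.20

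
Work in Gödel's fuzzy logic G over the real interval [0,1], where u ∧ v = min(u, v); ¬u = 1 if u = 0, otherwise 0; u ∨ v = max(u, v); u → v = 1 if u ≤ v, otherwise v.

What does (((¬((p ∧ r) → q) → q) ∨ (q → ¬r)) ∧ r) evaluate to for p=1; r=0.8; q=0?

(p ∧ r) = min(1, 0.8) = 0.8
((p ∧ r) → q): 0.8 > 0, so result = 0
¬((p ∧ r) → q): Gödel ¬ of 0 = 1 (operand is 0)
(¬((p ∧ r) → q) → q): 1 > 0, so result = 0
¬r: Gödel ¬ of 0.8 = 0 (operand ≠ 0)
(q → ¬r): 0 ≤ 0, so result = 1
((¬((p ∧ r) → q) → q) ∨ (q → ¬r)) = max(0, 1) = 1
(((¬((p ∧ r) → q) → q) ∨ (q → ¬r)) ∧ r) = min(1, 0.8) = 0.8

0.80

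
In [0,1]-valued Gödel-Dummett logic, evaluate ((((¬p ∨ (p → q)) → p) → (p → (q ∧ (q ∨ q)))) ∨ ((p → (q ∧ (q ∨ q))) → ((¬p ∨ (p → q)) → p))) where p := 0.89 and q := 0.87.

1.00

¬p: Gödel ¬ of 0.89 = 0 (operand ≠ 0)
(p → q): 0.89 > 0.87, so result = 0.87
(¬p ∨ (p → q)) = max(0, 0.87) = 0.87
((¬p ∨ (p → q)) → p): 0.87 ≤ 0.89, so result = 1
(q ∨ q) = max(0.87, 0.87) = 0.87
(q ∧ (q ∨ q)) = min(0.87, 0.87) = 0.87
(p → (q ∧ (q ∨ q))): 0.89 > 0.87, so result = 0.87
(((¬p ∨ (p → q)) → p) → (p → (q ∧ (q ∨ q)))): 1 > 0.87, so result = 0.87
(q ∨ q) = max(0.87, 0.87) = 0.87
(q ∧ (q ∨ q)) = min(0.87, 0.87) = 0.87
(p → (q ∧ (q ∨ q))): 0.89 > 0.87, so result = 0.87
¬p: Gödel ¬ of 0.89 = 0 (operand ≠ 0)
(p → q): 0.89 > 0.87, so result = 0.87
(¬p ∨ (p → q)) = max(0, 0.87) = 0.87
((¬p ∨ (p → q)) → p): 0.87 ≤ 0.89, so result = 1
((p → (q ∧ (q ∨ q))) → ((¬p ∨ (p → q)) → p)): 0.87 ≤ 1, so result = 1
((((¬p ∨ (p → q)) → p) → (p → (q ∧ (q ∨ q)))) ∨ ((p → (q ∧ (q ∨ q))) → ((¬p ∨ (p → q)) → p))) = max(0.87, 1) = 1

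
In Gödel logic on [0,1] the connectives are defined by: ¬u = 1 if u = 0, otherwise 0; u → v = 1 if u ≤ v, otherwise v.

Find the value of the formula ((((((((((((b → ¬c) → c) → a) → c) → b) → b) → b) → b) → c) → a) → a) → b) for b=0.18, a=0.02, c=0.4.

0.18

¬c: Gödel ¬ of 0.4 = 0 (operand ≠ 0)
(b → ¬c): 0.18 > 0, so result = 0
((b → ¬c) → c): 0 ≤ 0.4, so result = 1
(((b → ¬c) → c) → a): 1 > 0.02, so result = 0.02
((((b → ¬c) → c) → a) → c): 0.02 ≤ 0.4, so result = 1
(((((b → ¬c) → c) → a) → c) → b): 1 > 0.18, so result = 0.18
((((((b → ¬c) → c) → a) → c) → b) → b): 0.18 ≤ 0.18, so result = 1
(((((((b → ¬c) → c) → a) → c) → b) → b) → b): 1 > 0.18, so result = 0.18
((((((((b → ¬c) → c) → a) → c) → b) → b) → b) → b): 0.18 ≤ 0.18, so result = 1
(((((((((b → ¬c) → c) → a) → c) → b) → b) → b) → b) → c): 1 > 0.4, so result = 0.4
((((((((((b → ¬c) → c) → a) → c) → b) → b) → b) → b) → c) → a): 0.4 > 0.02, so result = 0.02
(((((((((((b → ¬c) → c) → a) → c) → b) → b) → b) → b) → c) → a) → a): 0.02 ≤ 0.02, so result = 1
((((((((((((b → ¬c) → c) → a) → c) → b) → b) → b) → b) → c) → a) → a) → b): 1 > 0.18, so result = 0.18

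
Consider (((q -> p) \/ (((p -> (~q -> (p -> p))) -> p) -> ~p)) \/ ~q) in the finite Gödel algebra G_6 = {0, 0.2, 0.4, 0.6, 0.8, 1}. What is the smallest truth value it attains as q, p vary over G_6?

The minimum is attained at q = 0.4, p = 0.2:
  (q -> p): 0.4 > 0.2, so result = 0.2
  ~q: Gödel ¬ of 0.4 = 0 (operand ≠ 0)
  (p -> p): 0.2 ≤ 0.2, so result = 1
  (~q -> (p -> p)): 0 ≤ 1, so result = 1
  (p -> (~q -> (p -> p))): 0.2 ≤ 1, so result = 1
  ((p -> (~q -> (p -> p))) -> p): 1 > 0.2, so result = 0.2
  ~p: Gödel ¬ of 0.2 = 0 (operand ≠ 0)
  (((p -> (~q -> (p -> p))) -> p) -> ~p): 0.2 > 0, so result = 0
  ((q -> p) \/ (((p -> (~q -> (p -> p))) -> p) -> ~p)) = max(0.2, 0) = 0.2
  ~q: Gödel ¬ of 0.4 = 0 (operand ≠ 0)
  (((q -> p) \/ (((p -> (~q -> (p -> p))) -> p) -> ~p)) \/ ~q) = max(0.2, 0) = 0.2
Checking all 36 assignments confirms none give a value below 0.20.

0.20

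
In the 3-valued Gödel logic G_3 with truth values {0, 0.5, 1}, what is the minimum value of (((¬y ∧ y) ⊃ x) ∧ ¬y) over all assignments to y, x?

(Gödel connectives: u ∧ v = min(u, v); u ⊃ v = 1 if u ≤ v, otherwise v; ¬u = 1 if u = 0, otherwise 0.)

The minimum is attained at y = 0.5, x = 0:
  ¬y: Gödel ¬ of 0.5 = 0 (operand ≠ 0)
  (¬y ∧ y) = min(0, 0.5) = 0
  ((¬y ∧ y) ⊃ x): 0 ≤ 0, so result = 1
  ¬y: Gödel ¬ of 0.5 = 0 (operand ≠ 0)
  (((¬y ∧ y) ⊃ x) ∧ ¬y) = min(1, 0) = 0
Checking all 9 assignments confirms none give a value below 0.00.

0.00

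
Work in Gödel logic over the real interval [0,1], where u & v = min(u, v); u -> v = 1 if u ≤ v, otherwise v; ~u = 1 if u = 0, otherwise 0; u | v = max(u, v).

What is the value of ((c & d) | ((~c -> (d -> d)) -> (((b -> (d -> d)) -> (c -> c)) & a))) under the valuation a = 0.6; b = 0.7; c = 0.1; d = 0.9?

(c & d) = min(0.1, 0.9) = 0.1
~c: Gödel ¬ of 0.1 = 0 (operand ≠ 0)
(d -> d): 0.9 ≤ 0.9, so result = 1
(~c -> (d -> d)): 0 ≤ 1, so result = 1
(d -> d): 0.9 ≤ 0.9, so result = 1
(b -> (d -> d)): 0.7 ≤ 1, so result = 1
(c -> c): 0.1 ≤ 0.1, so result = 1
((b -> (d -> d)) -> (c -> c)): 1 ≤ 1, so result = 1
(((b -> (d -> d)) -> (c -> c)) & a) = min(1, 0.6) = 0.6
((~c -> (d -> d)) -> (((b -> (d -> d)) -> (c -> c)) & a)): 1 > 0.6, so result = 0.6
((c & d) | ((~c -> (d -> d)) -> (((b -> (d -> d)) -> (c -> c)) & a))) = max(0.1, 0.6) = 0.6

0.60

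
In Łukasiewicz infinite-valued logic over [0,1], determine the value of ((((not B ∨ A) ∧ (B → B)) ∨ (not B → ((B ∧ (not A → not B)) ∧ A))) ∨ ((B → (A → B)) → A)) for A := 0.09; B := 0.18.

not B: Łukasiewicz ¬ gives 1 − 0.18 = 0.82
(not B ∨ A) = max(0.82, 0.09) = 0.82
(B → B): min(1, 1 − 0.18 + 0.18) = 1
((not B ∨ A) ∧ (B → B)) = min(0.82, 1) = 0.82
not B: Łukasiewicz ¬ gives 1 − 0.18 = 0.82
not A: Łukasiewicz ¬ gives 1 − 0.09 = 0.91
not B: Łukasiewicz ¬ gives 1 − 0.18 = 0.82
(not A → not B): min(1, 1 − 0.91 + 0.82) = 0.91
(B ∧ (not A → not B)) = min(0.18, 0.91) = 0.18
((B ∧ (not A → not B)) ∧ A) = min(0.18, 0.09) = 0.09
(not B → ((B ∧ (not A → not B)) ∧ A)): min(1, 1 − 0.82 + 0.09) = 0.27
(((not B ∨ A) ∧ (B → B)) ∨ (not B → ((B ∧ (not A → not B)) ∧ A))) = max(0.82, 0.27) = 0.82
(A → B): min(1, 1 − 0.09 + 0.18) = 1
(B → (A → B)): min(1, 1 − 0.18 + 1) = 1
((B → (A → B)) → A): min(1, 1 − 1 + 0.09) = 0.09
((((not B ∨ A) ∧ (B → B)) ∨ (not B → ((B ∧ (not A → not B)) ∧ A))) ∨ ((B → (A → B)) → A)) = max(0.82, 0.09) = 0.82

0.82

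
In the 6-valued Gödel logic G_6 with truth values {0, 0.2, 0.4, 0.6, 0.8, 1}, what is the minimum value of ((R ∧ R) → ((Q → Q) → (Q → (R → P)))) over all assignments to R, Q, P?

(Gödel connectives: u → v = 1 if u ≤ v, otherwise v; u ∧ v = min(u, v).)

0.00

The minimum is attained at R = 0.2, Q = 0.2, P = 0:
  (R ∧ R) = min(0.2, 0.2) = 0.2
  (Q → Q): 0.2 ≤ 0.2, so result = 1
  (R → P): 0.2 > 0, so result = 0
  (Q → (R → P)): 0.2 > 0, so result = 0
  ((Q → Q) → (Q → (R → P))): 1 > 0, so result = 0
  ((R ∧ R) → ((Q → Q) → (Q → (R → P)))): 0.2 > 0, so result = 0
Checking all 216 assignments confirms none give a value below 0.00.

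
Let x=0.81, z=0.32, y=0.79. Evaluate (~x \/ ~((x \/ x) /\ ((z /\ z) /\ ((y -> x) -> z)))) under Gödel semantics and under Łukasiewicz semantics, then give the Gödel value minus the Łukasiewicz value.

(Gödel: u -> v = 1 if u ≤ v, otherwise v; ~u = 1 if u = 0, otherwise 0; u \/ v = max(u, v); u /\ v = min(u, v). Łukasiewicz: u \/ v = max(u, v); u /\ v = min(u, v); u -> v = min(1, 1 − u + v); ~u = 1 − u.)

Gödel evaluation:
  ~x: Gödel ¬ of 0.81 = 0 (operand ≠ 0)
  (x \/ x) = max(0.81, 0.81) = 0.81
  (z /\ z) = min(0.32, 0.32) = 0.32
  (y -> x): 0.79 ≤ 0.81, so result = 1
  ((y -> x) -> z): 1 > 0.32, so result = 0.32
  ((z /\ z) /\ ((y -> x) -> z)) = min(0.32, 0.32) = 0.32
  ((x \/ x) /\ ((z /\ z) /\ ((y -> x) -> z))) = min(0.81, 0.32) = 0.32
  ~((x \/ x) /\ ((z /\ z) /\ ((y -> x) -> z))): Gödel ¬ of 0.32 = 0 (operand ≠ 0)
  (~x \/ ~((x \/ x) /\ ((z /\ z) /\ ((y -> x) -> z)))) = max(0, 0) = 0
  Gödel value = 0
Łukasiewicz evaluation:
  ~x: Łukasiewicz ¬ gives 1 − 0.81 = 0.19
  (x \/ x) = max(0.81, 0.81) = 0.81
  (z /\ z) = min(0.32, 0.32) = 0.32
  (y -> x): min(1, 1 − 0.79 + 0.81) = 1
  ((y -> x) -> z): min(1, 1 − 1 + 0.32) = 0.32
  ((z /\ z) /\ ((y -> x) -> z)) = min(0.32, 0.32) = 0.32
  ((x \/ x) /\ ((z /\ z) /\ ((y -> x) -> z))) = min(0.81, 0.32) = 0.32
  ~((x \/ x) /\ ((z /\ z) /\ ((y -> x) -> z))): Łukasiewicz ¬ gives 1 − 0.32 = 0.68
  (~x \/ ~((x \/ x) /\ ((z /\ z) /\ ((y -> x) -> z)))) = max(0.19, 0.68) = 0.68
  Łukasiewicz value = 0.68
Difference: 0 − 0.68 = -0.68

-0.68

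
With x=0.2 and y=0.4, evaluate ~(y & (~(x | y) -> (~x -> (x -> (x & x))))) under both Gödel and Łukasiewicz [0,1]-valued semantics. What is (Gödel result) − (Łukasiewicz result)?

Gödel evaluation:
  (x | y) = max(0.2, 0.4) = 0.4
  ~(x | y): Gödel ¬ of 0.4 = 0 (operand ≠ 0)
  ~x: Gödel ¬ of 0.2 = 0 (operand ≠ 0)
  (x & x) = min(0.2, 0.2) = 0.2
  (x -> (x & x)): 0.2 ≤ 0.2, so result = 1
  (~x -> (x -> (x & x))): 0 ≤ 1, so result = 1
  (~(x | y) -> (~x -> (x -> (x & x)))): 0 ≤ 1, so result = 1
  (y & (~(x | y) -> (~x -> (x -> (x & x))))) = min(0.4, 1) = 0.4
  ~(y & (~(x | y) -> (~x -> (x -> (x & x))))): Gödel ¬ of 0.4 = 0 (operand ≠ 0)
  Gödel value = 0
Łukasiewicz evaluation:
  (x | y) = max(0.2, 0.4) = 0.4
  ~(x | y): Łukasiewicz ¬ gives 1 − 0.4 = 0.6
  ~x: Łukasiewicz ¬ gives 1 − 0.2 = 0.8
  (x & x) = min(0.2, 0.2) = 0.2
  (x -> (x & x)): min(1, 1 − 0.2 + 0.2) = 1
  (~x -> (x -> (x & x))): min(1, 1 − 0.8 + 1) = 1
  (~(x | y) -> (~x -> (x -> (x & x)))): min(1, 1 − 0.6 + 1) = 1
  (y & (~(x | y) -> (~x -> (x -> (x & x))))) = min(0.4, 1) = 0.4
  ~(y & (~(x | y) -> (~x -> (x -> (x & x))))): Łukasiewicz ¬ gives 1 − 0.4 = 0.6
  Łukasiewicz value = 0.6
Difference: 0 − 0.6 = -0.60

-0.60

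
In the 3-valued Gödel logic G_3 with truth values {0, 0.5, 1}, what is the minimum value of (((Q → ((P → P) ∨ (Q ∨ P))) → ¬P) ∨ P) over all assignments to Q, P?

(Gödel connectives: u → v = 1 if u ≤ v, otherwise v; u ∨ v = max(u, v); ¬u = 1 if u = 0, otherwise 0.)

0.50

The minimum is attained at Q = 0, P = 0.5:
  (P → P): 0.5 ≤ 0.5, so result = 1
  (Q ∨ P) = max(0, 0.5) = 0.5
  ((P → P) ∨ (Q ∨ P)) = max(1, 0.5) = 1
  (Q → ((P → P) ∨ (Q ∨ P))): 0 ≤ 1, so result = 1
  ¬P: Gödel ¬ of 0.5 = 0 (operand ≠ 0)
  ((Q → ((P → P) ∨ (Q ∨ P))) → ¬P): 1 > 0, so result = 0
  (((Q → ((P → P) ∨ (Q ∨ P))) → ¬P) ∨ P) = max(0, 0.5) = 0.5
Checking all 9 assignments confirms none give a value below 0.50.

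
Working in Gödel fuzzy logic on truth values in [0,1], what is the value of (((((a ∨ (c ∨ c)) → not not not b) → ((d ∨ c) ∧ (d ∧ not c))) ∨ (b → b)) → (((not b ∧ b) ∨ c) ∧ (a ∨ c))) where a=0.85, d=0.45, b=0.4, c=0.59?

0.59

(c ∨ c) = max(0.59, 0.59) = 0.59
(a ∨ (c ∨ c)) = max(0.85, 0.59) = 0.85
not b: Gödel ¬ of 0.4 = 0 (operand ≠ 0)
not not b: Gödel ¬ of 0 = 1 (operand is 0)
not not not b: Gödel ¬ of 1 = 0 (operand ≠ 0)
((a ∨ (c ∨ c)) → not not not b): 0.85 > 0, so result = 0
(d ∨ c) = max(0.45, 0.59) = 0.59
not c: Gödel ¬ of 0.59 = 0 (operand ≠ 0)
(d ∧ not c) = min(0.45, 0) = 0
((d ∨ c) ∧ (d ∧ not c)) = min(0.59, 0) = 0
(((a ∨ (c ∨ c)) → not not not b) → ((d ∨ c) ∧ (d ∧ not c))): 0 ≤ 0, so result = 1
(b → b): 0.4 ≤ 0.4, so result = 1
((((a ∨ (c ∨ c)) → not not not b) → ((d ∨ c) ∧ (d ∧ not c))) ∨ (b → b)) = max(1, 1) = 1
not b: Gödel ¬ of 0.4 = 0 (operand ≠ 0)
(not b ∧ b) = min(0, 0.4) = 0
((not b ∧ b) ∨ c) = max(0, 0.59) = 0.59
(a ∨ c) = max(0.85, 0.59) = 0.85
(((not b ∧ b) ∨ c) ∧ (a ∨ c)) = min(0.59, 0.85) = 0.59
(((((a ∨ (c ∨ c)) → not not not b) → ((d ∨ c) ∧ (d ∧ not c))) ∨ (b → b)) → (((not b ∧ b) ∨ c) ∧ (a ∨ c))): 1 > 0.59, so result = 0.59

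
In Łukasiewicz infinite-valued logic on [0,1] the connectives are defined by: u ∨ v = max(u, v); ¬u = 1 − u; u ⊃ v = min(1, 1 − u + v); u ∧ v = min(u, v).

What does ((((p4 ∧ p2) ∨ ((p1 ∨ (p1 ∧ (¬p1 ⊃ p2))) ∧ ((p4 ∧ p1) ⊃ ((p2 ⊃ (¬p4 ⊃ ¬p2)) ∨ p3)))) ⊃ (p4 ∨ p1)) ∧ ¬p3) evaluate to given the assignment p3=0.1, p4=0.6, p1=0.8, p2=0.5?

0.90

(p4 ∧ p2) = min(0.6, 0.5) = 0.5
¬p1: Łukasiewicz ¬ gives 1 − 0.8 = 0.2
(¬p1 ⊃ p2): min(1, 1 − 0.2 + 0.5) = 1
(p1 ∧ (¬p1 ⊃ p2)) = min(0.8, 1) = 0.8
(p1 ∨ (p1 ∧ (¬p1 ⊃ p2))) = max(0.8, 0.8) = 0.8
(p4 ∧ p1) = min(0.6, 0.8) = 0.6
¬p4: Łukasiewicz ¬ gives 1 − 0.6 = 0.4
¬p2: Łukasiewicz ¬ gives 1 − 0.5 = 0.5
(¬p4 ⊃ ¬p2): min(1, 1 − 0.4 + 0.5) = 1
(p2 ⊃ (¬p4 ⊃ ¬p2)): min(1, 1 − 0.5 + 1) = 1
((p2 ⊃ (¬p4 ⊃ ¬p2)) ∨ p3) = max(1, 0.1) = 1
((p4 ∧ p1) ⊃ ((p2 ⊃ (¬p4 ⊃ ¬p2)) ∨ p3)): min(1, 1 − 0.6 + 1) = 1
((p1 ∨ (p1 ∧ (¬p1 ⊃ p2))) ∧ ((p4 ∧ p1) ⊃ ((p2 ⊃ (¬p4 ⊃ ¬p2)) ∨ p3))) = min(0.8, 1) = 0.8
((p4 ∧ p2) ∨ ((p1 ∨ (p1 ∧ (¬p1 ⊃ p2))) ∧ ((p4 ∧ p1) ⊃ ((p2 ⊃ (¬p4 ⊃ ¬p2)) ∨ p3)))) = max(0.5, 0.8) = 0.8
(p4 ∨ p1) = max(0.6, 0.8) = 0.8
(((p4 ∧ p2) ∨ ((p1 ∨ (p1 ∧ (¬p1 ⊃ p2))) ∧ ((p4 ∧ p1) ⊃ ((p2 ⊃ (¬p4 ⊃ ¬p2)) ∨ p3)))) ⊃ (p4 ∨ p1)): min(1, 1 − 0.8 + 0.8) = 1
¬p3: Łukasiewicz ¬ gives 1 − 0.1 = 0.9
((((p4 ∧ p2) ∨ ((p1 ∨ (p1 ∧ (¬p1 ⊃ p2))) ∧ ((p4 ∧ p1) ⊃ ((p2 ⊃ (¬p4 ⊃ ¬p2)) ∨ p3)))) ⊃ (p4 ∨ p1)) ∧ ¬p3) = min(1, 0.9) = 0.9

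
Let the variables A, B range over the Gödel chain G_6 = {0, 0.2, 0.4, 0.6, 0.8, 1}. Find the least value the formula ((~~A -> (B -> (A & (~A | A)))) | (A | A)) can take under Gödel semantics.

0.20

The minimum is attained at A = 0.2, B = 0.4:
  ~A: Gödel ¬ of 0.2 = 0 (operand ≠ 0)
  ~~A: Gödel ¬ of 0 = 1 (operand is 0)
  ~A: Gödel ¬ of 0.2 = 0 (operand ≠ 0)
  (~A | A) = max(0, 0.2) = 0.2
  (A & (~A | A)) = min(0.2, 0.2) = 0.2
  (B -> (A & (~A | A))): 0.4 > 0.2, so result = 0.2
  (~~A -> (B -> (A & (~A | A)))): 1 > 0.2, so result = 0.2
  (A | A) = max(0.2, 0.2) = 0.2
  ((~~A -> (B -> (A & (~A | A)))) | (A | A)) = max(0.2, 0.2) = 0.2
Checking all 36 assignments confirms none give a value below 0.20.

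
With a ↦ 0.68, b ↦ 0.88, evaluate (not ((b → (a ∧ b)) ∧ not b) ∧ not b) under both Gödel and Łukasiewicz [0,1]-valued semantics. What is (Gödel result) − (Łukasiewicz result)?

Gödel evaluation:
  (a ∧ b) = min(0.68, 0.88) = 0.68
  (b → (a ∧ b)): 0.88 > 0.68, so result = 0.68
  not b: Gödel ¬ of 0.88 = 0 (operand ≠ 0)
  ((b → (a ∧ b)) ∧ not b) = min(0.68, 0) = 0
  not ((b → (a ∧ b)) ∧ not b): Gödel ¬ of 0 = 1 (operand is 0)
  not b: Gödel ¬ of 0.88 = 0 (operand ≠ 0)
  (not ((b → (a ∧ b)) ∧ not b) ∧ not b) = min(1, 0) = 0
  Gödel value = 0
Łukasiewicz evaluation:
  (a ∧ b) = min(0.68, 0.88) = 0.68
  (b → (a ∧ b)): min(1, 1 − 0.88 + 0.68) = 0.8
  not b: Łukasiewicz ¬ gives 1 − 0.88 = 0.12
  ((b → (a ∧ b)) ∧ not b) = min(0.8, 0.12) = 0.12
  not ((b → (a ∧ b)) ∧ not b): Łukasiewicz ¬ gives 1 − 0.12 = 0.88
  not b: Łukasiewicz ¬ gives 1 − 0.88 = 0.12
  (not ((b → (a ∧ b)) ∧ not b) ∧ not b) = min(0.88, 0.12) = 0.12
  Łukasiewicz value = 0.12
Difference: 0 − 0.12 = -0.12

-0.12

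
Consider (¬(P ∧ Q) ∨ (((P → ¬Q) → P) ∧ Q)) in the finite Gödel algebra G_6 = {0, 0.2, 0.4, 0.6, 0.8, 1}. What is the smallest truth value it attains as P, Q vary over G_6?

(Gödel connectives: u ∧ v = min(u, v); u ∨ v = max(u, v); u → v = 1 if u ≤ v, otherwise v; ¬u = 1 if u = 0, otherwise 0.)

The minimum is attained at P = 0.2, Q = 0.2:
  (P ∧ Q) = min(0.2, 0.2) = 0.2
  ¬(P ∧ Q): Gödel ¬ of 0.2 = 0 (operand ≠ 0)
  ¬Q: Gödel ¬ of 0.2 = 0 (operand ≠ 0)
  (P → ¬Q): 0.2 > 0, so result = 0
  ((P → ¬Q) → P): 0 ≤ 0.2, so result = 1
  (((P → ¬Q) → P) ∧ Q) = min(1, 0.2) = 0.2
  (¬(P ∧ Q) ∨ (((P → ¬Q) → P) ∧ Q)) = max(0, 0.2) = 0.2
Checking all 36 assignments confirms none give a value below 0.20.

0.20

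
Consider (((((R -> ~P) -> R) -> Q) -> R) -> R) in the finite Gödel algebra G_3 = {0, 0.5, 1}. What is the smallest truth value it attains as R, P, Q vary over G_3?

The minimum is attained at R = 0.5, P = 0, Q = 0:
  ~P: Gödel ¬ of 0 = 1 (operand is 0)
  (R -> ~P): 0.5 ≤ 1, so result = 1
  ((R -> ~P) -> R): 1 > 0.5, so result = 0.5
  (((R -> ~P) -> R) -> Q): 0.5 > 0, so result = 0
  ((((R -> ~P) -> R) -> Q) -> R): 0 ≤ 0.5, so result = 1
  (((((R -> ~P) -> R) -> Q) -> R) -> R): 1 > 0.5, so result = 0.5
Checking all 27 assignments confirms none give a value below 0.50.

0.50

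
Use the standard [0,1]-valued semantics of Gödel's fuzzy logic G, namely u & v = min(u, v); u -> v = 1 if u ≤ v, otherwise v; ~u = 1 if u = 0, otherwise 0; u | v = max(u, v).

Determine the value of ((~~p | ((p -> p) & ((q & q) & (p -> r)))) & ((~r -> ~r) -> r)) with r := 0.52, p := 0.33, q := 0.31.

0.52

~p: Gödel ¬ of 0.33 = 0 (operand ≠ 0)
~~p: Gödel ¬ of 0 = 1 (operand is 0)
(p -> p): 0.33 ≤ 0.33, so result = 1
(q & q) = min(0.31, 0.31) = 0.31
(p -> r): 0.33 ≤ 0.52, so result = 1
((q & q) & (p -> r)) = min(0.31, 1) = 0.31
((p -> p) & ((q & q) & (p -> r))) = min(1, 0.31) = 0.31
(~~p | ((p -> p) & ((q & q) & (p -> r)))) = max(1, 0.31) = 1
~r: Gödel ¬ of 0.52 = 0 (operand ≠ 0)
~r: Gödel ¬ of 0.52 = 0 (operand ≠ 0)
(~r -> ~r): 0 ≤ 0, so result = 1
((~r -> ~r) -> r): 1 > 0.52, so result = 0.52
((~~p | ((p -> p) & ((q & q) & (p -> r)))) & ((~r -> ~r) -> r)) = min(1, 0.52) = 0.52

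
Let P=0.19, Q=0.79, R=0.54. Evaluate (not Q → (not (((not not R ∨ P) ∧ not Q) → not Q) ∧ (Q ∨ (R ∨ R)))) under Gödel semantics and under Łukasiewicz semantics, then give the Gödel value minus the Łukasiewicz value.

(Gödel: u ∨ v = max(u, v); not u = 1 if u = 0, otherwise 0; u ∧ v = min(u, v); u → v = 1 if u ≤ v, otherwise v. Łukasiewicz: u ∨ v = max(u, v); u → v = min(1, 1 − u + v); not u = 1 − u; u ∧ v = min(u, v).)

0.21

Gödel evaluation:
  not Q: Gödel ¬ of 0.79 = 0 (operand ≠ 0)
  not R: Gödel ¬ of 0.54 = 0 (operand ≠ 0)
  not not R: Gödel ¬ of 0 = 1 (operand is 0)
  (not not R ∨ P) = max(1, 0.19) = 1
  not Q: Gödel ¬ of 0.79 = 0 (operand ≠ 0)
  ((not not R ∨ P) ∧ not Q) = min(1, 0) = 0
  not Q: Gödel ¬ of 0.79 = 0 (operand ≠ 0)
  (((not not R ∨ P) ∧ not Q) → not Q): 0 ≤ 0, so result = 1
  not (((not not R ∨ P) ∧ not Q) → not Q): Gödel ¬ of 1 = 0 (operand ≠ 0)
  (R ∨ R) = max(0.54, 0.54) = 0.54
  (Q ∨ (R ∨ R)) = max(0.79, 0.54) = 0.79
  (not (((not not R ∨ P) ∧ not Q) → not Q) ∧ (Q ∨ (R ∨ R))) = min(0, 0.79) = 0
  (not Q → (not (((not not R ∨ P) ∧ not Q) → not Q) ∧ (Q ∨ (R ∨ R)))): 0 ≤ 0, so result = 1
  Gödel value = 1
Łukasiewicz evaluation:
  not Q: Łukasiewicz ¬ gives 1 − 0.79 = 0.21
  not R: Łukasiewicz ¬ gives 1 − 0.54 = 0.46
  not not R: Łukasiewicz ¬ gives 1 − 0.46 = 0.54
  (not not R ∨ P) = max(0.54, 0.19) = 0.54
  not Q: Łukasiewicz ¬ gives 1 − 0.79 = 0.21
  ((not not R ∨ P) ∧ not Q) = min(0.54, 0.21) = 0.21
  not Q: Łukasiewicz ¬ gives 1 − 0.79 = 0.21
  (((not not R ∨ P) ∧ not Q) → not Q): min(1, 1 − 0.21 + 0.21) = 1
  not (((not not R ∨ P) ∧ not Q) → not Q): Łukasiewicz ¬ gives 1 − 1 = 0
  (R ∨ R) = max(0.54, 0.54) = 0.54
  (Q ∨ (R ∨ R)) = max(0.79, 0.54) = 0.79
  (not (((not not R ∨ P) ∧ not Q) → not Q) ∧ (Q ∨ (R ∨ R))) = min(0, 0.79) = 0
  (not Q → (not (((not not R ∨ P) ∧ not Q) → not Q) ∧ (Q ∨ (R ∨ R)))): min(1, 1 − 0.21 + 0) = 0.79
  Łukasiewicz value = 0.79
Difference: 1 − 0.79 = 0.21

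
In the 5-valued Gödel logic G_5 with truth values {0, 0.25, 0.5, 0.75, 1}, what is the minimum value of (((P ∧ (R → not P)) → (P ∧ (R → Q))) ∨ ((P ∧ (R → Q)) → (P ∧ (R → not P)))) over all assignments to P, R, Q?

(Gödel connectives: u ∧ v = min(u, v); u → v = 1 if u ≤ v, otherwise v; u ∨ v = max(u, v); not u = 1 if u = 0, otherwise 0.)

Every assignment gives 1. For instance at P = 0, R = 0, Q = 0:
  not P: Gödel ¬ of 0 = 1 (operand is 0)
  (R → not P): 0 ≤ 1, so result = 1
  (P ∧ (R → not P)) = min(0, 1) = 0
  (R → Q): 0 ≤ 0, so result = 1
  (P ∧ (R → Q)) = min(0, 1) = 0
  ((P ∧ (R → not P)) → (P ∧ (R → Q))): 0 ≤ 0, so result = 1
  (R → Q): 0 ≤ 0, so result = 1
  (P ∧ (R → Q)) = min(0, 1) = 0
  not P: Gödel ¬ of 0 = 1 (operand is 0)
  (R → not P): 0 ≤ 1, so result = 1
  (P ∧ (R → not P)) = min(0, 1) = 0
  ((P ∧ (R → Q)) → (P ∧ (R → not P))): 0 ≤ 0, so result = 1
  (((P ∧ (R → not P)) → (P ∧ (R → Q))) ∨ ((P ∧ (R → Q)) → (P ∧ (R → not P)))) = max(1, 1) = 1
All 125 assignments give value 1 — the formula is a G_5-tautology.

1.00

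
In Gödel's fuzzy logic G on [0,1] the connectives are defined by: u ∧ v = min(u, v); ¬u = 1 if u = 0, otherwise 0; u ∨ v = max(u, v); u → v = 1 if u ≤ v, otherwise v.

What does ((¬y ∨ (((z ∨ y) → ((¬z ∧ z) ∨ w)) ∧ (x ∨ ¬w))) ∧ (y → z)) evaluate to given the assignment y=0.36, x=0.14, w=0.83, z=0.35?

0.14

¬y: Gödel ¬ of 0.36 = 0 (operand ≠ 0)
(z ∨ y) = max(0.35, 0.36) = 0.36
¬z: Gödel ¬ of 0.35 = 0 (operand ≠ 0)
(¬z ∧ z) = min(0, 0.35) = 0
((¬z ∧ z) ∨ w) = max(0, 0.83) = 0.83
((z ∨ y) → ((¬z ∧ z) ∨ w)): 0.36 ≤ 0.83, so result = 1
¬w: Gödel ¬ of 0.83 = 0 (operand ≠ 0)
(x ∨ ¬w) = max(0.14, 0) = 0.14
(((z ∨ y) → ((¬z ∧ z) ∨ w)) ∧ (x ∨ ¬w)) = min(1, 0.14) = 0.14
(¬y ∨ (((z ∨ y) → ((¬z ∧ z) ∨ w)) ∧ (x ∨ ¬w))) = max(0, 0.14) = 0.14
(y → z): 0.36 > 0.35, so result = 0.35
((¬y ∨ (((z ∨ y) → ((¬z ∧ z) ∨ w)) ∧ (x ∨ ¬w))) ∧ (y → z)) = min(0.14, 0.35) = 0.14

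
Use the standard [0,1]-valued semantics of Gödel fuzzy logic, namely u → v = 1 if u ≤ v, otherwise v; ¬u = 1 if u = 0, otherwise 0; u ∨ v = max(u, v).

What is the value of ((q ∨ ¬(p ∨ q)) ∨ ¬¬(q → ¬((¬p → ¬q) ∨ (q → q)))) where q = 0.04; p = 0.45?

(p ∨ q) = max(0.45, 0.04) = 0.45
¬(p ∨ q): Gödel ¬ of 0.45 = 0 (operand ≠ 0)
(q ∨ ¬(p ∨ q)) = max(0.04, 0) = 0.04
¬p: Gödel ¬ of 0.45 = 0 (operand ≠ 0)
¬q: Gödel ¬ of 0.04 = 0 (operand ≠ 0)
(¬p → ¬q): 0 ≤ 0, so result = 1
(q → q): 0.04 ≤ 0.04, so result = 1
((¬p → ¬q) ∨ (q → q)) = max(1, 1) = 1
¬((¬p → ¬q) ∨ (q → q)): Gödel ¬ of 1 = 0 (operand ≠ 0)
(q → ¬((¬p → ¬q) ∨ (q → q))): 0.04 > 0, so result = 0
¬(q → ¬((¬p → ¬q) ∨ (q → q))): Gödel ¬ of 0 = 1 (operand is 0)
¬¬(q → ¬((¬p → ¬q) ∨ (q → q))): Gödel ¬ of 1 = 0 (operand ≠ 0)
((q ∨ ¬(p ∨ q)) ∨ ¬¬(q → ¬((¬p → ¬q) ∨ (q → q)))) = max(0.04, 0) = 0.04

0.04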